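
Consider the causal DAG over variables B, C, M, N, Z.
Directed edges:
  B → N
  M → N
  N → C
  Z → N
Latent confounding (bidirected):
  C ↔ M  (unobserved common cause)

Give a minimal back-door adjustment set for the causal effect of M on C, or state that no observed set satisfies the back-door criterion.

M→C: no observed back-door set.

desc(M)\{M}={C,N}; candidates ⊆ {B,Z}.
M↔C: latent back-door arc(s) into M.
size 0: {}; under {} M still reaches {C} ∋ C.
size 1: {B}, {Z}; under {B} M still reaches {C} ∋ C.
size 2: {B,Z}; under {B,Z} M still reaches {C} ∋ C.
M↔C cannot be blocked by any observed set — no back-door set.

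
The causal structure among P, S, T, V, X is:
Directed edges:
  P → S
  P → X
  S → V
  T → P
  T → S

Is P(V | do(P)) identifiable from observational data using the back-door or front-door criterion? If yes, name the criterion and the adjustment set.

P(V|do(P)): backdoor, adjust for {T}.

desc(P)\{P}={S,V,X}; candidates ⊆ {T}.
size 0: {}; under {} P still reaches {S,T,V} ∋ V.
{T}: P⊥V given {T} in G with P→· removed — back-door holds.
P(V|do(P)) = Σ_{T} P(V|P,T)·P(T).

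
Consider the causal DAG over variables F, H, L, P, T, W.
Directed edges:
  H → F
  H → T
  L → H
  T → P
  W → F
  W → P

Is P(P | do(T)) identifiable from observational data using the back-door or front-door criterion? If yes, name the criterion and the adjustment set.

P(P|do(T)): backdoor, adjust for ∅.

desc(T)\{T}={P}; candidates ⊆ {F,H,L,W}.
∅: T⊥P given ∅ in G with T→· removed — back-door holds.
P(P|do(T)) = P(P|T) — no adjustment needed.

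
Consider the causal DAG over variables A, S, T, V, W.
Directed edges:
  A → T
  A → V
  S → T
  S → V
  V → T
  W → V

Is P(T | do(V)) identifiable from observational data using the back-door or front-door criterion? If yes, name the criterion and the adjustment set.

desc(V)\{V}={T}; candidates ⊆ {A,S,W}.
size 0: {}; under {} V still reaches {A,S,T,W} ∋ T.
size 1: {A}, {S}, {W}; under {A} V still reaches {S,T,W} ∋ T.
{A,S}: V⊥T given {A,S} in G with V→· removed — back-door holds.
P(T|do(V)) = Σ_{A,S} P(T|V,A,S)·P(A,S).

P(T|do(V)): backdoor, adjust for {A, S}.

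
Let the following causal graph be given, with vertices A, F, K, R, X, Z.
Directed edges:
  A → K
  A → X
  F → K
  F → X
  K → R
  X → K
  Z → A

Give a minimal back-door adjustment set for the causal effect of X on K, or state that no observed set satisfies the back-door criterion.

X→K: minimal back-door set {A, F}.

desc(X)\{X}={K,R}; candidates ⊆ {A,F,Z}.
size 0: {}; under {} X still reaches {A,F,K,R,Z} ∋ K.
size 1: {A}, {F}, {Z}; under {A} X still reaches {F,K,R} ∋ K.
{A,F}: X⊥K given {A,F} in G with X→· removed — back-door holds.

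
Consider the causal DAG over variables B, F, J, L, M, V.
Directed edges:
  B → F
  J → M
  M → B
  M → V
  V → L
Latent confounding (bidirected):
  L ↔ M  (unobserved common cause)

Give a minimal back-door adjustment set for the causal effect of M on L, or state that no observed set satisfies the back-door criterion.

M→L: no observed back-door set.

desc(M)\{M}={B,F,L,V}; candidates ⊆ {J}.
M↔L: latent back-door arc(s) into M.
size 0: {}; under {} M still reaches {J,L} ∋ L.
size 1: {J}; under {J} M still reaches {L} ∋ L.
M↔L cannot be blocked by any observed set — no back-door set.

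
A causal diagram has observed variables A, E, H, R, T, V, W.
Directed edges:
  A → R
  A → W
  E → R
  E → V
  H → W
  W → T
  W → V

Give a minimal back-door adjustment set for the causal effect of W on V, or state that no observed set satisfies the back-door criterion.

desc(W)\{W}={T,V}; candidates ⊆ {A,E,H,R}.
∅: W⊥V given ∅ in G with W→· removed — back-door holds.

W→V: minimal back-door set ∅.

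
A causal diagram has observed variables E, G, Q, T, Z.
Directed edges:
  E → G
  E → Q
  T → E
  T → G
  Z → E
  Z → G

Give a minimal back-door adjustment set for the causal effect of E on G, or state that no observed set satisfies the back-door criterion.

E→G: minimal back-door set {T, Z}.

desc(E)\{E}={G,Q}; candidates ⊆ {T,Z}.
size 0: {}; under {} E still reaches {G,T,Z} ∋ G.
size 1: {T}, {Z}; under {T} E still reaches {G,Z} ∋ G.
{T,Z}: E⊥G given {T,Z} in G with E→· removed — back-door holds.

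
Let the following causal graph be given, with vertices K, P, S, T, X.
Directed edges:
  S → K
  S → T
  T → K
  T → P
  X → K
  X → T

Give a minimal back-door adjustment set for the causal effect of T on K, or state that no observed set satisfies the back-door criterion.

desc(T)\{T}={K,P}; candidates ⊆ {S,X}.
size 0: {}; under {} T still reaches {K,S,X} ∋ K.
size 1: {S}, {X}; under {S} T still reaches {K,X} ∋ K.
{S,X}: T⊥K given {S,X} in G with T→· removed — back-door holds.

T→K: minimal back-door set {S, X}.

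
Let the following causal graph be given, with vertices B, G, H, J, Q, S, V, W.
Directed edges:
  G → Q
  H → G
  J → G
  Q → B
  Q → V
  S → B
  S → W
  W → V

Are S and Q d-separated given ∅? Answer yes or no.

Yes — S ⊥ Q | ∅.

Bayes-Ball from S | ∅ reaches {B,V,W}.
Q ∉ reach(S|∅) ⇒ S ⊥ Q | ∅.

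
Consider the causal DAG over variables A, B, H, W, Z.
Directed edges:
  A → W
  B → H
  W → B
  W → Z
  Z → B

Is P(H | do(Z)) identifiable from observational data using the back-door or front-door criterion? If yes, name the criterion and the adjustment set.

desc(Z)\{Z}={B,H}; candidates ⊆ {A,W}.
size 0: {}; under {} Z still reaches {A,B,H,W} ∋ H.
{W}: Z⊥H given {W} in G with Z→· removed — back-door holds.
P(H|do(Z)) = Σ_{W} P(H|Z,W)·P(W).

P(H|do(Z)): backdoor, adjust for {W}.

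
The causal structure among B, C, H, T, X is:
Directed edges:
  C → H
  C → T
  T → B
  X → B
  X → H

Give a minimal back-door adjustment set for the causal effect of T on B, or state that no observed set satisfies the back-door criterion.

T→B: minimal back-door set ∅.

desc(T)\{T}={B}; candidates ⊆ {C,H,X}.
∅: T⊥B given ∅ in G with T→· removed — back-door holds.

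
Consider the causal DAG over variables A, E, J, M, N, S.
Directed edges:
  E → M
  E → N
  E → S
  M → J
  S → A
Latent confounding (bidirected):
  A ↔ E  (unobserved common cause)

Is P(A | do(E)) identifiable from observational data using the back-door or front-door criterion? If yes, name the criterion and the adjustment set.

desc(E)\{E}={A,J,M,N,S}; candidates ⊆ {—}.
E↔A: latent back-door arc(s) into E.
size 0: {}; under {} E still reaches {A} ∋ A.
E↔A cannot be blocked by any observed set — no back-door set.
{S}: (i) intercepts every directed E→A path; (ii) no back-door E→{S}; (iii) {E} blocks every back-door {S}→A. Front-door holds.
P(A|do(E)) = Σ_{S} P(S|E) Σ_{E'} P(A|S,E')P(E').

P(A|do(E)): frontdoor, adjust for {S}.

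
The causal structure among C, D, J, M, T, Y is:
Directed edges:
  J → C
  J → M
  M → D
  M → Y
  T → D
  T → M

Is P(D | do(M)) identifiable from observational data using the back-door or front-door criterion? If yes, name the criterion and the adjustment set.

desc(M)\{M}={D,Y}; candidates ⊆ {C,J,T}.
size 0: {}; under {} M still reaches {C,D,J,T} ∋ D.
{T}: M⊥D given {T} in G with M→· removed — back-door holds.
P(D|do(M)) = Σ_{T} P(D|M,T)·P(T).

P(D|do(M)): backdoor, adjust for {T}.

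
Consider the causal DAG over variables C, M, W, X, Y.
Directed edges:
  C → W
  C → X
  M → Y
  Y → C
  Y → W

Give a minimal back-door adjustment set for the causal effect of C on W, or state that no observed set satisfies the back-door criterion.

desc(C)\{C}={W,X}; candidates ⊆ {M,Y}.
size 0: {}; under {} C still reaches {M,W,Y} ∋ W.
{Y}: C⊥W given {Y} in G with C→· removed — back-door holds.

C→W: minimal back-door set {Y}.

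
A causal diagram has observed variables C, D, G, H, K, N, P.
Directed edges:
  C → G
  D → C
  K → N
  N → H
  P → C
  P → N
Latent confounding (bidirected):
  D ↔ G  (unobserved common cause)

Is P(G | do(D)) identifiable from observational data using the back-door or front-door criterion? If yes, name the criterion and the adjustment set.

P(G|do(D)): frontdoor, adjust for {C}.

desc(D)\{D}={C,G}; candidates ⊆ {H,K,N,P}.
D↔G: latent back-door arc(s) into D.
size 0: {}; under {} D still reaches {G} ∋ G.
size 1: {H}, {K}, {N} …(+1); under {H} D still reaches {G} ∋ G.
size 2: {H,K}, {H,N}, {H,P} …(+3); under {H,K} D still reaches {G} ∋ G.
D↔G cannot be blocked by any observed set — no back-door set.
{C}: (i) intercepts every directed D→G path; (ii) no back-door D→{C}; (iii) {D} blocks every back-door {C}→G. Front-door holds.
P(G|do(D)) = Σ_{C} P(C|D) Σ_{D'} P(G|C,D')P(D').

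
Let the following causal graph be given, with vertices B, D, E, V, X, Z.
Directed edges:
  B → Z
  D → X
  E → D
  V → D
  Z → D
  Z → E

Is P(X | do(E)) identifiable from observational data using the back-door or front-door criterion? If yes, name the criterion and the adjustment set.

P(X|do(E)): backdoor, adjust for {Z}.

desc(E)\{E}={D,X}; candidates ⊆ {B,V,Z}.
size 0: {}; under {} E still reaches {B,D,X,Z} ∋ X.
{Z}: E⊥X given {Z} in G with E→· removed — back-door holds.
P(X|do(E)) = Σ_{Z} P(X|E,Z)·P(Z).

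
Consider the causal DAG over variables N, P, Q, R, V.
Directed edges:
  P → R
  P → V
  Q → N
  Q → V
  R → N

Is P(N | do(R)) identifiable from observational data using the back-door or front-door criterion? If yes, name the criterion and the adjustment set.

P(N|do(R)): backdoor, adjust for ∅.

desc(R)\{R}={N}; candidates ⊆ {P,Q,V}.
∅: R⊥N given ∅ in G with R→· removed — back-door holds.
P(N|do(R)) = P(N|R) — no adjustment needed.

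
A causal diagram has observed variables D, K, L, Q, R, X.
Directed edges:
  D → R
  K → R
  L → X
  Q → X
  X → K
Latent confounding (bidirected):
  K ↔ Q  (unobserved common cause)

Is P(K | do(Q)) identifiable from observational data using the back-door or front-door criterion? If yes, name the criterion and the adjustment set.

desc(Q)\{Q}={K,R,X}; candidates ⊆ {D,L}.
Q↔K: latent back-door arc(s) into Q.
size 0: {}; under {} Q still reaches {K,R} ∋ K.
size 1: {D}, {L}; under {D} Q still reaches {K,R} ∋ K.
size 2: {D,L}; under {D,L} Q still reaches {K,R} ∋ K.
Q↔K cannot be blocked by any observed set — no back-door set.
{X}: (i) intercepts every directed Q→K path; (ii) no back-door Q→{X}; (iii) {Q} blocks every back-door {X}→K. Front-door holds.
P(K|do(Q)) = Σ_{X} P(X|Q) Σ_{Q'} P(K|X,Q')P(Q').

P(K|do(Q)): frontdoor, adjust for {X}.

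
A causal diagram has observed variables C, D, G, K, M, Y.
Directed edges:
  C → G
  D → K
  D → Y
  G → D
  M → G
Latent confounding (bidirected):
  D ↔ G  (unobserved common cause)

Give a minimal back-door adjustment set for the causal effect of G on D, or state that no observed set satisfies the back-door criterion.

desc(G)\{G}={D,K,Y}; candidates ⊆ {C,M}.
G↔D: latent back-door arc(s) into G.
size 0: {}; under {} G still reaches {C,D,K,M,Y} ∋ D.
size 1: {C}, {M}; under {C} G still reaches {D,K,M,Y} ∋ D.
size 2: {C,M}; under {C,M} G still reaches {D,K,Y} ∋ D.
G↔D cannot be blocked by any observed set — no back-door set.

G→D: no observed back-door set.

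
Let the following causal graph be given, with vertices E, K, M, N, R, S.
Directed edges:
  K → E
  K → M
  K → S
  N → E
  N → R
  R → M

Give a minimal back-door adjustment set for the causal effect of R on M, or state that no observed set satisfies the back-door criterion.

R→M: minimal back-door set ∅.

desc(R)\{R}={M}; candidates ⊆ {E,K,N,S}.
∅: R⊥M given ∅ in G with R→· removed — back-door holds.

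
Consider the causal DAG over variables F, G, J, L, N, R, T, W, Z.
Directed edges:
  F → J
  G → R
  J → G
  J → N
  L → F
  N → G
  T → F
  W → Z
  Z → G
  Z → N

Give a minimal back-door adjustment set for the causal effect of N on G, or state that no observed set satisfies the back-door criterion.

N→G: minimal back-door set {J, Z}.

desc(N)\{N}={G,R}; candidates ⊆ {F,J,L,T,W,Z}.
size 0: {}; under {} N still reaches {F,G,J,L,R,T,W,Z} ∋ G.
size 1: {F}, {J}, {L} …(+3); under {F} N still reaches {G,J,R,W,Z} ∋ G.
{J,Z}: N⊥G given {J,Z} in G with N→· removed — back-door holds.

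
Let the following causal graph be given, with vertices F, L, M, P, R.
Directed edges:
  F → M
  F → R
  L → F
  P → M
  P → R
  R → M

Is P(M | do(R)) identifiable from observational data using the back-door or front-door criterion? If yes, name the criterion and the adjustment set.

P(M|do(R)): backdoor, adjust for {F, P}.

desc(R)\{R}={M}; candidates ⊆ {F,L,P}.
size 0: {}; under {} R still reaches {F,L,M,P} ∋ M.
size 1: {F}, {L}, {P}; under {F} R still reaches {M,P} ∋ M.
{F,P}: R⊥M given {F,P} in G with R→· removed — back-door holds.
P(M|do(R)) = Σ_{F,P} P(M|R,F,P)·P(F,P).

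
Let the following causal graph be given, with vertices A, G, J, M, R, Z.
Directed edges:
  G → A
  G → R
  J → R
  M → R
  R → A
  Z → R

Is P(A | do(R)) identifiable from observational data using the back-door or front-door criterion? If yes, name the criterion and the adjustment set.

desc(R)\{R}={A}; candidates ⊆ {G,J,M,Z}.
size 0: {}; under {} R still reaches {A,G,J,M,Z} ∋ A.
{G}: R⊥A given {G} in G with R→· removed — back-door holds.
P(A|do(R)) = Σ_{G} P(A|R,G)·P(G).

P(A|do(R)): backdoor, adjust for {G}.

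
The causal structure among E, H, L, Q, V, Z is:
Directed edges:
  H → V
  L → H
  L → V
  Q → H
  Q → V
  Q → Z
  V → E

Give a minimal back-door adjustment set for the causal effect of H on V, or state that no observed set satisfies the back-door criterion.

H→V: minimal back-door set {L, Q}.

desc(H)\{H}={E,V}; candidates ⊆ {L,Q,Z}.
size 0: {}; under {} H still reaches {E,L,Q,V,Z} ∋ V.
size 1: {L}, {Q}, {Z}; under {L} H still reaches {E,Q,V,Z} ∋ V.
{L,Q}: H⊥V given {L,Q} in G with H→· removed — back-door holds.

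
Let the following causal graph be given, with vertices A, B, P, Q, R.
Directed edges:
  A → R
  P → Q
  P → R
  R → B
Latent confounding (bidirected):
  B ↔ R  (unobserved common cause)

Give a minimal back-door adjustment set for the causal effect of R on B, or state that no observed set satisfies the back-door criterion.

R→B: no observed back-door set.

desc(R)\{R}={B}; candidates ⊆ {A,P,Q}.
R↔B: latent back-door arc(s) into R.
size 0: {}; under {} R still reaches {A,B,P,Q} ∋ B.
size 1: {A}, {P}, {Q}; under {A} R still reaches {B,P,Q} ∋ B.
size 2: {A,P}, {A,Q}, {P,Q}; under {A,P} R still reaches {B} ∋ B.
R↔B cannot be blocked by any observed set — no back-door set.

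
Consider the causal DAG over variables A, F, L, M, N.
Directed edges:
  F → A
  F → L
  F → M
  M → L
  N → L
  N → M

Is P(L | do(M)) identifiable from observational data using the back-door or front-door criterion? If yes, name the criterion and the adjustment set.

desc(M)\{M}={L}; candidates ⊆ {A,F,N}.
size 0: {}; under {} M still reaches {A,F,L,N} ∋ L.
size 1: {A}, {F}, {N}; under {A} M still reaches {F,L,N} ∋ L.
{F,N}: M⊥L given {F,N} in G with M→· removed — back-door holds.
P(L|do(M)) = Σ_{F,N} P(L|M,F,N)·P(F,N).

P(L|do(M)): backdoor, adjust for {F, N}.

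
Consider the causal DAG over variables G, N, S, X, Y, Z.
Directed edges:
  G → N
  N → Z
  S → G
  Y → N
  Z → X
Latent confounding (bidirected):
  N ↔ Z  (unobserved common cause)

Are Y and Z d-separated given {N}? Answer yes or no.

No — Y and Z are d-connected given {N}.

Bayes-Ball from Y | {N} reaches {G,S,X,Z}.
Z ∈ reach(Y|{N}) ⇒ Y ⊥̸ Z | {N}.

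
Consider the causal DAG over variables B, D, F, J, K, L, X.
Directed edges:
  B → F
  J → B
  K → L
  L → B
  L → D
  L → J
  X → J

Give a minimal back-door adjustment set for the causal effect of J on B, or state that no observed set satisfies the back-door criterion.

J→B: minimal back-door set {L}.

desc(J)\{J}={B,F}; candidates ⊆ {D,K,L,X}.
size 0: {}; under {} J still reaches {B,D,F,K,L,X} ∋ B.
{L}: J⊥B given {L} in G with J→· removed — back-door holds.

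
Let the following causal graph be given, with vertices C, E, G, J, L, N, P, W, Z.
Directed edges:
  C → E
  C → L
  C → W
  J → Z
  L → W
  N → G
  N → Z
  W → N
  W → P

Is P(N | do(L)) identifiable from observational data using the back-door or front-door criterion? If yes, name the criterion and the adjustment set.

desc(L)\{L}={G,N,P,W,Z}; candidates ⊆ {C,E,J}.
size 0: {}; under {} L still reaches {C,E,G,N,P,W,Z} ∋ N.
{C}: L⊥N given {C} in G with L→· removed — back-door holds.
P(N|do(L)) = Σ_{C} P(N|L,C)·P(C).

P(N|do(L)): backdoor, adjust for {C}.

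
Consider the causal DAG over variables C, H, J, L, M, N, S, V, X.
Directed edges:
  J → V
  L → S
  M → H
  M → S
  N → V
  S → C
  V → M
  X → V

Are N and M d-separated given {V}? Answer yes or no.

Yes — N ⊥ M | {V}.

Bayes-Ball from N | {V} reaches {J,X}.
M ∉ reach(N|{V}) ⇒ N ⊥ M | {V}.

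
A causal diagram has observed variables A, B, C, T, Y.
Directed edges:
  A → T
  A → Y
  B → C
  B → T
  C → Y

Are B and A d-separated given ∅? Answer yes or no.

Bayes-Ball from B | ∅ reaches {C,T,Y}.
A ∉ reach(B|∅) ⇒ B ⊥ A | ∅.

Yes — B ⊥ A | ∅.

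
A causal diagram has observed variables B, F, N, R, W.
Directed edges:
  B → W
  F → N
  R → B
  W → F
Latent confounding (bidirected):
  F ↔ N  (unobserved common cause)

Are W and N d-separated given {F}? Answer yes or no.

No — W and N are d-connected given {F}.

Bayes-Ball from W | {F} reaches {B,N,R}.
N ∈ reach(W|{F}) ⇒ W ⊥̸ N | {F}.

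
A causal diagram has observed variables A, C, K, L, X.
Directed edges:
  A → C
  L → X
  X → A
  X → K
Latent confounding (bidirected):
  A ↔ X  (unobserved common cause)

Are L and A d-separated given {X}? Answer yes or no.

No — L and A are d-connected given {X}.

Bayes-Ball from L | {X} reaches {A,C}.
A ∈ reach(L|{X}) ⇒ L ⊥̸ A | {X}.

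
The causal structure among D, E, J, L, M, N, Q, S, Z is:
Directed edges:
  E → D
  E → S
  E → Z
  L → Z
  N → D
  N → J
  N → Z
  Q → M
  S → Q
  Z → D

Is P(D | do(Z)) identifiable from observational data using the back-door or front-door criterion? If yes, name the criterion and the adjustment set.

desc(Z)\{Z}={D}; candidates ⊆ {E,J,L,M,N,Q,S}.
size 0: {}; under {} Z still reaches {D,E,J,L,M,N,Q,S} ∋ D.
size 1: {E}, {J}, {L} …(+4); under {E} Z still reaches {D,J,L,N} ∋ D.
{E,N}: Z⊥D given {E,N} in G with Z→· removed — back-door holds.
P(D|do(Z)) = Σ_{E,N} P(D|Z,E,N)·P(E,N).

P(D|do(Z)): backdoor, adjust for {E, N}.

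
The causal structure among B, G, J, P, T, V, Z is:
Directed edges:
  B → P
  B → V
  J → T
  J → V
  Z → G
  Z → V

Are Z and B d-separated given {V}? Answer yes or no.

No — Z and B are d-connected given {V}.

Bayes-Ball from Z | {V} reaches {B,G,J,P,T}.
B ∈ reach(Z|{V}) ⇒ Z ⊥̸ B | {V}.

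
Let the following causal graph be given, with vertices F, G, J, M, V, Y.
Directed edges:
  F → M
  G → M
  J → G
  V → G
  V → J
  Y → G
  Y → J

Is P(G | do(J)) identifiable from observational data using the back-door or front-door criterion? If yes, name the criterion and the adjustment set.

desc(J)\{J}={G,M}; candidates ⊆ {F,V,Y}.
size 0: {}; under {} J still reaches {G,M,V,Y} ∋ G.
size 1: {F}, {V}, {Y}; under {F} J still reaches {G,M,V,Y} ∋ G.
{V,Y}: J⊥G given {V,Y} in G with J→· removed — back-door holds.
P(G|do(J)) = Σ_{V,Y} P(G|J,V,Y)·P(V,Y).

P(G|do(J)): backdoor, adjust for {V, Y}.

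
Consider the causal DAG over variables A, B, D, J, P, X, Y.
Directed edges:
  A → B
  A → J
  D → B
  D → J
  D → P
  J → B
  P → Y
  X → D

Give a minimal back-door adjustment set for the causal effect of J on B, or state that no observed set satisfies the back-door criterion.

J→B: minimal back-door set {A, D}.

desc(J)\{J}={B}; candidates ⊆ {A,D,P,X,Y}.
size 0: {}; under {} J still reaches {A,B,D,P,X,Y} ∋ B.
size 1: {A}, {D}, {P} …(+2); under {A} J still reaches {B,D,P,X,Y} ∋ B.
{A,D}: J⊥B given {A,D} in G with J→· removed — back-door holds.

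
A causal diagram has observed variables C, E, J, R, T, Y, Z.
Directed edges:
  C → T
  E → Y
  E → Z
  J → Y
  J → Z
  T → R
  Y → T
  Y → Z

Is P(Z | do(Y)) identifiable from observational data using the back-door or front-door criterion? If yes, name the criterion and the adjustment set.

P(Z|do(Y)): backdoor, adjust for {E, J}.

desc(Y)\{Y}={R,T,Z}; candidates ⊆ {C,E,J}.
size 0: {}; under {} Y still reaches {E,J,Z} ∋ Z.
size 1: {C}, {E}, {J}; under {C} Y still reaches {E,J,Z} ∋ Z.
{E,J}: Y⊥Z given {E,J} in G with Y→· removed — back-door holds.
P(Z|do(Y)) = Σ_{E,J} P(Z|Y,E,J)·P(E,J).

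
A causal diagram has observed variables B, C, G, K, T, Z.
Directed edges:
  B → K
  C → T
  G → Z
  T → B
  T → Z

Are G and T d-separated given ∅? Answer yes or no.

Bayes-Ball from G | ∅ reaches {Z}.
T ∉ reach(G|∅) ⇒ G ⊥ T | ∅.

Yes — G ⊥ T | ∅.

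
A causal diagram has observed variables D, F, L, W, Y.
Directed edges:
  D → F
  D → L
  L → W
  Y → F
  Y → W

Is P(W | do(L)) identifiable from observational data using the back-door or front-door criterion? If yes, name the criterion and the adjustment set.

desc(L)\{L}={W}; candidates ⊆ {D,F,Y}.
∅: L⊥W given ∅ in G with L→· removed — back-door holds.
P(W|do(L)) = P(W|L) — no adjustment needed.

P(W|do(L)): backdoor, adjust for ∅.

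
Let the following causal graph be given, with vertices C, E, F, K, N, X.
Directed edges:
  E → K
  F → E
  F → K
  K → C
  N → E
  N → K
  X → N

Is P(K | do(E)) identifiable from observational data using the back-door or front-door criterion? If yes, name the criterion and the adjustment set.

desc(E)\{E}={C,K}; candidates ⊆ {F,N,X}.
size 0: {}; under {} E still reaches {C,F,K,N,X} ∋ K.
size 1: {F}, {N}, {X}; under {F} E still reaches {C,K,N,X} ∋ K.
{F,N}: E⊥K given {F,N} in G with E→· removed — back-door holds.
P(K|do(E)) = Σ_{F,N} P(K|E,F,N)·P(F,N).

P(K|do(E)): backdoor, adjust for {F, N}.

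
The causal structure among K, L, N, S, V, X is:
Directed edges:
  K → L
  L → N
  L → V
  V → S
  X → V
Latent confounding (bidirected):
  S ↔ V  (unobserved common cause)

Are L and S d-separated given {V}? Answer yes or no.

No — L and S are d-connected given {V}.

Bayes-Ball from L | {V} reaches {K,N,S,X}.
S ∈ reach(L|{V}) ⇒ L ⊥̸ S | {V}.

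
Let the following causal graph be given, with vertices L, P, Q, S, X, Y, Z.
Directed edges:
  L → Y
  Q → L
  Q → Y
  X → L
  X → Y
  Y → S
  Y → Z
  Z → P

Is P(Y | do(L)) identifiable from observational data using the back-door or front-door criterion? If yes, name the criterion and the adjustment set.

P(Y|do(L)): backdoor, adjust for {Q, X}.

desc(L)\{L}={P,S,Y,Z}; candidates ⊆ {Q,X}.
size 0: {}; under {} L still reaches {P,Q,S,X,Y,Z} ∋ Y.
size 1: {Q}, {X}; under {Q} L still reaches {P,S,X,Y,Z} ∋ Y.
{Q,X}: L⊥Y given {Q,X} in G with L→· removed — back-door holds.
P(Y|do(L)) = Σ_{Q,X} P(Y|L,Q,X)·P(Q,X).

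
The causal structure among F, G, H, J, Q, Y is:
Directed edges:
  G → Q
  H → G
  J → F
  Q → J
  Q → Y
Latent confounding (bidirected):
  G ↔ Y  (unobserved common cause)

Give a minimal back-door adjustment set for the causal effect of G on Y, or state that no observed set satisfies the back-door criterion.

G→Y: no observed back-door set.

desc(G)\{G}={F,J,Q,Y}; candidates ⊆ {H}.
G↔Y: latent back-door arc(s) into G.
size 0: {}; under {} G still reaches {H,Y} ∋ Y.
size 1: {H}; under {H} G still reaches {Y} ∋ Y.
G↔Y cannot be blocked by any observed set — no back-door set.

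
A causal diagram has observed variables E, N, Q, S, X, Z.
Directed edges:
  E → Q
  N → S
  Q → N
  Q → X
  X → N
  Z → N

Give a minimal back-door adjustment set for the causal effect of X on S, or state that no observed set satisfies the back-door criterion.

desc(X)\{X}={N,S}; candidates ⊆ {E,Q,Z}.
size 0: {}; under {} X still reaches {E,N,Q,S} ∋ S.
{Q}: X⊥S given {Q} in G with X→· removed — back-door holds.

X→S: minimal back-door set {Q}.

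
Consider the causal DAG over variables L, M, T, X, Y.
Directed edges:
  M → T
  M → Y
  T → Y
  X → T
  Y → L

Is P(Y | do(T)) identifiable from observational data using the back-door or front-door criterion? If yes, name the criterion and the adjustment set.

desc(T)\{T}={L,Y}; candidates ⊆ {M,X}.
size 0: {}; under {} T still reaches {L,M,X,Y} ∋ Y.
{M}: T⊥Y given {M} in G with T→· removed — back-door holds.
P(Y|do(T)) = Σ_{M} P(Y|T,M)·P(M).

P(Y|do(T)): backdoor, adjust for {M}.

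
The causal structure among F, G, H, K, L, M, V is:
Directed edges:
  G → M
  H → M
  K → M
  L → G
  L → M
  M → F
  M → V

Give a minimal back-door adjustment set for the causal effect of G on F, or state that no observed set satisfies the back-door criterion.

G→F: minimal back-door set {L}.

desc(G)\{G}={F,M,V}; candidates ⊆ {H,K,L}.
size 0: {}; under {} G still reaches {F,L,M,V} ∋ F.
{L}: G⊥F given {L} in G with G→· removed — back-door holds.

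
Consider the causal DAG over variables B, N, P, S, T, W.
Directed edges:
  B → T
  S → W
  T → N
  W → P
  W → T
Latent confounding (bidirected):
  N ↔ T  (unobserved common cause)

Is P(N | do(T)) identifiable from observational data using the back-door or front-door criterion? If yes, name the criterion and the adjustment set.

desc(T)\{T}={N}; candidates ⊆ {B,P,S,W}.
T↔N: latent back-door arc(s) into T.
size 0: {}; under {} T still reaches {B,N,P,S,W} ∋ N.
size 1: {B}, {P}, {S} …(+1); under {B} T still reaches {N,P,S,W} ∋ N.
size 2: {B,P}, {B,S}, {B,W} …(+3); under {B,P} T still reaches {N,S,W} ∋ N.
T↔N cannot be blocked by any observed set — no back-door set.
No mediator lies on a directed T→…→N path.
Neither criterion identifies P(N|do(T)) in this graph.

P(N|do(T)): not identifiable (no BD/FD set).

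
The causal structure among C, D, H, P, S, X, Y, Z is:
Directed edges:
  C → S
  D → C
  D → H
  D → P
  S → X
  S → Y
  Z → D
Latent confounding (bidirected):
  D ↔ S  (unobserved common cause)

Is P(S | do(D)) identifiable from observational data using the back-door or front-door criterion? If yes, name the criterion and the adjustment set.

desc(D)\{D}={C,H,P,S,X,Y}; candidates ⊆ {Z}.
D↔S: latent back-door arc(s) into D.
size 0: {}; under {} D still reaches {S,X,Y,Z} ∋ S.
size 1: {Z}; under {Z} D still reaches {S,X,Y} ∋ S.
D↔S cannot be blocked by any observed set — no back-door set.
{C}: (i) intercepts every directed D→S path; (ii) no back-door D→{C}; (iii) {D} blocks every back-door {C}→S. Front-door holds.
P(S|do(D)) = Σ_{C} P(C|D) Σ_{D'} P(S|C,D')P(D').

P(S|do(D)): frontdoor, adjust for {C}.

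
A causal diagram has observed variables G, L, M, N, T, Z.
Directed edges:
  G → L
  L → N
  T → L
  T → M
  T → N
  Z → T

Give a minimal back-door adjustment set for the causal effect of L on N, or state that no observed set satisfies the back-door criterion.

L→N: minimal back-door set {T}.

desc(L)\{L}={N}; candidates ⊆ {G,M,T,Z}.
size 0: {}; under {} L still reaches {G,M,N,T,Z} ∋ N.
{T}: L⊥N given {T} in G with L→· removed — back-door holds.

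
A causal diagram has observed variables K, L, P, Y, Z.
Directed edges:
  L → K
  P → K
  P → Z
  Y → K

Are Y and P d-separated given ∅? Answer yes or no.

Bayes-Ball from Y | ∅ reaches {K}.
P ∉ reach(Y|∅) ⇒ Y ⊥ P | ∅.

Yes — Y ⊥ P | ∅.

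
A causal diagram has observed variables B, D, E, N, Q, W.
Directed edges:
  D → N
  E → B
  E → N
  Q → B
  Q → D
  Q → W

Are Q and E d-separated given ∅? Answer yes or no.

Bayes-Ball from Q | ∅ reaches {B,D,N,W}.
E ∉ reach(Q|∅) ⇒ Q ⊥ E | ∅.

Yes — Q ⊥ E | ∅.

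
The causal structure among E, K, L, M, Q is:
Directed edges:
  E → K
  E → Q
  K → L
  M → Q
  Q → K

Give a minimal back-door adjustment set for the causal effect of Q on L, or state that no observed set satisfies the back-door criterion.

desc(Q)\{Q}={K,L}; candidates ⊆ {E,M}.
size 0: {}; under {} Q still reaches {E,K,L,M} ∋ L.
{E}: Q⊥L given {E} in G with Q→· removed — back-door holds.

Q→L: minimal back-door set {E}.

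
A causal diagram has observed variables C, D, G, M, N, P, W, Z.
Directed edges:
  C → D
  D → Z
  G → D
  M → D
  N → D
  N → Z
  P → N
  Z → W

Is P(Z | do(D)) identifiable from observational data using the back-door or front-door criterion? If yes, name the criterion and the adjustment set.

P(Z|do(D)): backdoor, adjust for {N}.

desc(D)\{D}={W,Z}; candidates ⊆ {C,G,M,N,P}.
size 0: {}; under {} D still reaches {C,G,M,N,P,W,Z} ∋ Z.
{N}: D⊥Z given {N} in G with D→· removed — back-door holds.
P(Z|do(D)) = Σ_{N} P(Z|D,N)·P(N).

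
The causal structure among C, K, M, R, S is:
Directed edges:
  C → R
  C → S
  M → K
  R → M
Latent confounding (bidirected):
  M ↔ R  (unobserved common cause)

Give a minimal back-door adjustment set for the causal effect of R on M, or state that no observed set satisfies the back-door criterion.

desc(R)\{R}={K,M}; candidates ⊆ {C,S}.
R↔M: latent back-door arc(s) into R.
size 0: {}; under {} R still reaches {C,K,M,S} ∋ M.
size 1: {C}, {S}; under {C} R still reaches {K,M} ∋ M.
size 2: {C,S}; under {C,S} R still reaches {K,M} ∋ M.
R↔M cannot be blocked by any observed set — no back-door set.

R→M: no observed back-door set.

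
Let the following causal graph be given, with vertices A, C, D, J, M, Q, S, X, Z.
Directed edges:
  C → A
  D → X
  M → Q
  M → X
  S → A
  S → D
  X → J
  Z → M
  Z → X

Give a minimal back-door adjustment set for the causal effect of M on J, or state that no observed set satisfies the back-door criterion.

M→J: minimal back-door set {Z}.

desc(M)\{M}={J,Q,X}; candidates ⊆ {A,C,D,S,Z}.
size 0: {}; under {} M still reaches {J,X,Z} ∋ J.
{Z}: M⊥J given {Z} in G with M→· removed — back-door holds.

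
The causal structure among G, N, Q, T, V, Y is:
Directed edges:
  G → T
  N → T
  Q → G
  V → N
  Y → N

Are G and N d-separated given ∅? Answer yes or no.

Yes — G ⊥ N | ∅.

Bayes-Ball from G | ∅ reaches {Q,T}.
N ∉ reach(G|∅) ⇒ G ⊥ N | ∅.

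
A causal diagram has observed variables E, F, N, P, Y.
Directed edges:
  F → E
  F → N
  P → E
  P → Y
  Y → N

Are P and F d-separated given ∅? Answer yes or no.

Bayes-Ball from P | ∅ reaches {E,N,Y}.
F ∉ reach(P|∅) ⇒ P ⊥ F | ∅.

Yes — P ⊥ F | ∅.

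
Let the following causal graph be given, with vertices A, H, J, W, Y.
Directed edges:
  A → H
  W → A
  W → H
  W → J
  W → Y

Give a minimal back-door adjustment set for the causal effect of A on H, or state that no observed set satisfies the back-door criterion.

A→H: minimal back-door set {W}.

desc(A)\{A}={H}; candidates ⊆ {J,W,Y}.
size 0: {}; under {} A still reaches {H,J,W,Y} ∋ H.
{W}: A⊥H given {W} in G with A→· removed — back-door holds.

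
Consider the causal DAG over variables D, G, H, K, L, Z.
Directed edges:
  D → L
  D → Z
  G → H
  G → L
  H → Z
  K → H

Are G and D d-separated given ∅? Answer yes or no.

Yes — G ⊥ D | ∅.

Bayes-Ball from G | ∅ reaches {H,L,Z}.
D ∉ reach(G|∅) ⇒ G ⊥ D | ∅.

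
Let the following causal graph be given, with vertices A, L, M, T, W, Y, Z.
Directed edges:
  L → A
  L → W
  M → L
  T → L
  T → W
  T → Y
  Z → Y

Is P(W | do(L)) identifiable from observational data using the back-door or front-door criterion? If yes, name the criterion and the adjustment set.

desc(L)\{L}={A,W}; candidates ⊆ {M,T,Y,Z}.
size 0: {}; under {} L still reaches {M,T,W,Y} ∋ W.
{T}: L⊥W given {T} in G with L→· removed — back-door holds.
P(W|do(L)) = Σ_{T} P(W|L,T)·P(T).

P(W|do(L)): backdoor, adjust for {T}.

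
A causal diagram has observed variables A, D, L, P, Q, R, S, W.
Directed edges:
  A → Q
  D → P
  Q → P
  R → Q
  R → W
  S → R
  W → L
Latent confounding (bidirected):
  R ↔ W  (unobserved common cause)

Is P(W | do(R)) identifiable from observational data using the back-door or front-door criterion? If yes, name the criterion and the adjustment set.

desc(R)\{R}={L,P,Q,W}; candidates ⊆ {A,D,S}.
R↔W: latent back-door arc(s) into R.
size 0: {}; under {} R still reaches {L,S,W} ∋ W.
size 1: {A}, {D}, {S}; under {A} R still reaches {L,S,W} ∋ W.
size 2: {A,D}, {A,S}, {D,S}; under {A,D} R still reaches {L,S,W} ∋ W.
R↔W cannot be blocked by any observed set — no back-door set.
No mediator lies on a directed R→…→W path.
Neither criterion identifies P(W|do(R)) in this graph.

P(W|do(R)): not identifiable (no BD/FD set).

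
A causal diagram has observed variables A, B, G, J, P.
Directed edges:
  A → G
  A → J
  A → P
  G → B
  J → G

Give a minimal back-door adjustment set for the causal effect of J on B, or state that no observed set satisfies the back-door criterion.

desc(J)\{J}={B,G}; candidates ⊆ {A,P}.
size 0: {}; under {} J still reaches {A,B,G,P} ∋ B.
{A}: J⊥B given {A} in G with J→· removed — back-door holds.

J→B: minimal back-door set {A}.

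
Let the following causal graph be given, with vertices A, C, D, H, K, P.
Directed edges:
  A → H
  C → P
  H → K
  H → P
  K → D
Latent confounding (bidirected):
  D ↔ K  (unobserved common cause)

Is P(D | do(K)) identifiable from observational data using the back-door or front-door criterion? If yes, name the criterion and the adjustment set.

P(D|do(K)): not identifiable (no BD/FD set).

desc(K)\{K}={D}; candidates ⊆ {A,C,H,P}.
K↔D: latent back-door arc(s) into K.
size 0: {}; under {} K still reaches {A,D,H,P} ∋ D.
size 1: {A}, {C}, {H} …(+1); under {A} K still reaches {D,H,P} ∋ D.
size 2: {A,C}, {A,H}, {A,P} …(+3); under {A,C} K still reaches {D,H,P} ∋ D.
K↔D cannot be blocked by any observed set — no back-door set.
No mediator lies on a directed K→…→D path.
Neither criterion identifies P(D|do(K)) in this graph.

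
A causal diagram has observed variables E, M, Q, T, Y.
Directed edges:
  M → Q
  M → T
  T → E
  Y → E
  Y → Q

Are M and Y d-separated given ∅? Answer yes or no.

Bayes-Ball from M | ∅ reaches {E,Q,T}.
Y ∉ reach(M|∅) ⇒ M ⊥ Y | ∅.

Yes — M ⊥ Y | ∅.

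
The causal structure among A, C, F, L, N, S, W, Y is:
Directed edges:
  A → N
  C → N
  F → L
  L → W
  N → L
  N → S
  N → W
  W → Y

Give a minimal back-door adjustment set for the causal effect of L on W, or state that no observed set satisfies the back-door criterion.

L→W: minimal back-door set {N}.

desc(L)\{L}={W,Y}; candidates ⊆ {A,C,F,N,S}.
size 0: {}; under {} L still reaches {A,C,F,N,S,W,Y} ∋ W.
{N}: L⊥W given {N} in G with L→· removed — back-door holds.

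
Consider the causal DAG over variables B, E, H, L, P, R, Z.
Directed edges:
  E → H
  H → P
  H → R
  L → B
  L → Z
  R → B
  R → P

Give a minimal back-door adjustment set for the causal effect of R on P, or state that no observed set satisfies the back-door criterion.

desc(R)\{R}={B,P}; candidates ⊆ {E,H,L,Z}.
size 0: {}; under {} R still reaches {E,H,P} ∋ P.
{H}: R⊥P given {H} in G with R→· removed — back-door holds.

R→P: minimal back-door set {H}.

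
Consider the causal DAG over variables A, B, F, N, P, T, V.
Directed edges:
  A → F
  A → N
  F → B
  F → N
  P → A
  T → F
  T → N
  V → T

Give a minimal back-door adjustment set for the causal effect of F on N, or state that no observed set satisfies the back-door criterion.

desc(F)\{F}={B,N}; candidates ⊆ {A,P,T,V}.
size 0: {}; under {} F still reaches {A,N,P,T,V} ∋ N.
size 1: {A}, {P}, {T} …(+1); under {A} F still reaches {N,T,V} ∋ N.
{A,T}: F⊥N given {A,T} in G with F→· removed — back-door holds.

F→N: minimal back-door set {A, T}.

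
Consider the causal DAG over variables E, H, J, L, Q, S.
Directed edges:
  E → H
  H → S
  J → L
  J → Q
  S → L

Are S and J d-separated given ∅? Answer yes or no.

Bayes-Ball from S | ∅ reaches {E,H,L}.
J ∉ reach(S|∅) ⇒ S ⊥ J | ∅.

Yes — S ⊥ J | ∅.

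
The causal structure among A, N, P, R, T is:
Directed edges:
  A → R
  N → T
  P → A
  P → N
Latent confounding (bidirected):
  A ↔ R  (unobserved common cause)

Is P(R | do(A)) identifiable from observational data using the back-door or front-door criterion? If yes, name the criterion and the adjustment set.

P(R|do(A)): not identifiable (no BD/FD set).

desc(A)\{A}={R}; candidates ⊆ {N,P,T}.
A↔R: latent back-door arc(s) into A.
size 0: {}; under {} A still reaches {N,P,R,T} ∋ R.
size 1: {N}, {P}, {T}; under {N} A still reaches {P,R} ∋ R.
size 2: {N,P}, {N,T}, {P,T}; under {N,P} A still reaches {R} ∋ R.
A↔R cannot be blocked by any observed set — no back-door set.
No mediator lies on a directed A→…→R path.
Neither criterion identifies P(R|do(A)) in this graph.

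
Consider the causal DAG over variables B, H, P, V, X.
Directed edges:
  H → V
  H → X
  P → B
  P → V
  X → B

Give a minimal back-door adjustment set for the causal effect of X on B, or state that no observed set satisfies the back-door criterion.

desc(X)\{X}={B}; candidates ⊆ {H,P,V}.
∅: X⊥B given ∅ in G with X→· removed — back-door holds.

X→B: minimal back-door set ∅.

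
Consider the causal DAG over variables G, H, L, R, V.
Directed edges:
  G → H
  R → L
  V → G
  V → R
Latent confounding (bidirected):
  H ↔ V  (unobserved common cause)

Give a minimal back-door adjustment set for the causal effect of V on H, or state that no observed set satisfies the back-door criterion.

V→H: no observed back-door set.

desc(V)\{V}={G,H,L,R}; candidates ⊆ {—}.
V↔H: latent back-door arc(s) into V.
size 0: {}; under {} V still reaches {H} ∋ H.
V↔H cannot be blocked by any observed set — no back-door set.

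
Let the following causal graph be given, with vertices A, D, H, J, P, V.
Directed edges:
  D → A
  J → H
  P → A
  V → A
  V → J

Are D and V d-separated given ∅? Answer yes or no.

Bayes-Ball from D | ∅ reaches {A}.
V ∉ reach(D|∅) ⇒ D ⊥ V | ∅.

Yes — D ⊥ V | ∅.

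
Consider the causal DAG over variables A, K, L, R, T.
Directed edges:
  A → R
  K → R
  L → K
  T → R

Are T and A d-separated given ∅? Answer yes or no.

Yes — T ⊥ A | ∅.

Bayes-Ball from T | ∅ reaches {R}.
A ∉ reach(T|∅) ⇒ T ⊥ A | ∅.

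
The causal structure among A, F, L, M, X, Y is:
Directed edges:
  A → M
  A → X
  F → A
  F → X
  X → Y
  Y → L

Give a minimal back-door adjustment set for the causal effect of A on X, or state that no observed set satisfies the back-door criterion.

A→X: minimal back-door set {F}.

desc(A)\{A}={L,M,X,Y}; candidates ⊆ {F}.
size 0: {}; under {} A still reaches {F,L,X,Y} ∋ X.
{F}: A⊥X given {F} in G with A→· removed — back-door holds.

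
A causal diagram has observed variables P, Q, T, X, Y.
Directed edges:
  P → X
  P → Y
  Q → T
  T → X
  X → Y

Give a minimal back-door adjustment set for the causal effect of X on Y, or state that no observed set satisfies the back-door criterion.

desc(X)\{X}={Y}; candidates ⊆ {P,Q,T}.
size 0: {}; under {} X still reaches {P,Q,T,Y} ∋ Y.
{P}: X⊥Y given {P} in G with X→· removed — back-door holds.

X→Y: minimal back-door set {P}.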